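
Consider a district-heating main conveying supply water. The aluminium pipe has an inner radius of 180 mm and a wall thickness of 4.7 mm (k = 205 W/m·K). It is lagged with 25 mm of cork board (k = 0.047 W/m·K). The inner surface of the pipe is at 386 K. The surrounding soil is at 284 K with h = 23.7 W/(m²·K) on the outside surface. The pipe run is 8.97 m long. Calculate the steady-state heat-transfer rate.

Treating each annulus and film as a series resistance:
R_aluminium pipe wall = ln(184.7/180)/(2π×205×8.97) = 2.231×10^-6 K/W
R_cork board = ln(209.7/184.7)/(2π×0.047×8.97) = 0.04792 K/W
R_outer film = 1/(h_o·2πr_oL) = 1/(23.7×2π×0.2097×8.97) = 0.00357 K/W
R_total = 0.0515 K/W
Q = ΔT/R_total = 102/0.0515

Q ≈ 1980 W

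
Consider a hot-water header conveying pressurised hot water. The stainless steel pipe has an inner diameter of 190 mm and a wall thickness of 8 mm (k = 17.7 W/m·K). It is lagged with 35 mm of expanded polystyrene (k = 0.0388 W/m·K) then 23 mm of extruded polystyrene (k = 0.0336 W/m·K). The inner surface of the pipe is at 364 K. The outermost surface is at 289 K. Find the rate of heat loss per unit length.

q′ ≈ 38.8 W/m

For a radial system each layer contributes R = ln(r_out/r_in)/(2πkL); films add R = 1/(hA).
R_stainless steel pipe wall = ln(103/95)/(2π×17.7×1) = 7.27×10^-4 K/W
R_expanded polystyrene = ln(138/103)/(2π×0.0388×1) = 1.2 K/W
R_extruded polystyrene = ln(161/138)/(2π×0.0336×1) = 0.7302 K/W
R_total = 1.931 K/W
Q = ΔT/R_total = 75/1.931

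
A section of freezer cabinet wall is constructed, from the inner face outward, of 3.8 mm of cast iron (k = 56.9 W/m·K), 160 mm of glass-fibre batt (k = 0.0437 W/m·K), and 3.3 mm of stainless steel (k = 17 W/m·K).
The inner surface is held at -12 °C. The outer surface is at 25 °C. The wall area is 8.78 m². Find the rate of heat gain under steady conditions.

Using the resistance-network approach (series):
R_cast iron = L/(kA) = 0.0038/(56.9×8.78) = 7.606×10^-6 K/W
R_glass-fibre batt = L/(kA) = 0.16/(0.0437×8.78) = 0.417 K/W
R_stainless steel = L/(kA) = 0.0033/(17×8.78) = 2.211×10^-5 K/W
R_total = 0.417 K/W
Q = ΔT / R_total = 37 / 0.417

Q ≈ 88.7 W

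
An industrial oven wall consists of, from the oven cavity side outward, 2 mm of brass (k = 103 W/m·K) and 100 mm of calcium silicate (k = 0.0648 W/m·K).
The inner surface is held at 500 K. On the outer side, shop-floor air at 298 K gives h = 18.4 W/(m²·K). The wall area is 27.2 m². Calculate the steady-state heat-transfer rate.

Thermal resistances in series:
R_brass = L/(kA) = 0.002/(103×27.2) = 7.139×10^-7 K/W
R_calcium silicate = L/(kA) = 0.1/(0.0648×27.2) = 0.05674 K/W
R_outer film = 1/(h_o·A) = 1/(18.4×27.2) = 0.001998 K/W
R_total = 0.05873 K/W
Q = ΔT / R_total = 202 / 0.05873

Q ≈ 3440 W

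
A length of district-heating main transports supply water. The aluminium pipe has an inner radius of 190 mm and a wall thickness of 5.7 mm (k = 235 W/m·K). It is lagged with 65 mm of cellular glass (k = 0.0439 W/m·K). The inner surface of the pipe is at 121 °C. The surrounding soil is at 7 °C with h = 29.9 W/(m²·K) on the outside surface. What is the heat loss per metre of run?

q′ ≈ 108 W/m

Cylindrical conduction, so R = ln(r₂/r₁)/(2πkL) per layer, in series:
R_aluminium pipe wall = ln(195.7/190)/(2π×235×1) = 2.002×10^-5 K/W
R_cellular glass = ln(260.7/195.7)/(2π×0.0439×1) = 1.04 K/W
R_outer film = 1/(h_o·2πr_oL) = 1/(29.9×2π×0.2607×1) = 0.02042 K/W
R_total = 1.06 K/W
Q = ΔT/R_total = 114/1.06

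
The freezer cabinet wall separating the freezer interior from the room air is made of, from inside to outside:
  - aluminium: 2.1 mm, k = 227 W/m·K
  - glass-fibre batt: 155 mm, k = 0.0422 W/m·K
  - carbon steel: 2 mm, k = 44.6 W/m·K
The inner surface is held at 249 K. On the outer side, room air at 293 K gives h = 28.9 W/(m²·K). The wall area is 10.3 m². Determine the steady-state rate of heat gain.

Q ≈ 122 W

Treating each layer as a thermal resistance in series:
R_aluminium = L/(kA) = 0.0021/(227×10.3) = 8.982×10^-7 K/W
R_glass-fibre batt = L/(kA) = 0.155/(0.0422×10.3) = 0.3566 K/W
R_carbon steel = L/(kA) = 0.002/(44.6×10.3) = 4.354×10^-6 K/W
R_outer film = 1/(h_o·A) = 1/(28.9×10.3) = 0.003359 K/W
R_total = 0.36 K/W
Q = ΔT / R_total = 44 / 0.36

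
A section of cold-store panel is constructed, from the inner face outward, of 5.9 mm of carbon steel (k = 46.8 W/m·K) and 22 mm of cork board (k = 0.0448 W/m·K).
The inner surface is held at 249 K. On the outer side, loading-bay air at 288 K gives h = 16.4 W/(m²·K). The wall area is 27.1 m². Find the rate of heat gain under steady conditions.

Q ≈ 1910 W

Using the resistance-network approach (series):
R_carbon steel = L/(kA) = 0.0059/(46.8×27.1) = 4.652×10^-6 K/W
R_cork board = L/(kA) = 0.022/(0.0448×27.1) = 0.01812 K/W
R_outer film = 1/(h_o·A) = 1/(16.4×27.1) = 0.00225 K/W
R_total = 0.02038 K/W
Q = ΔT / R_total = 39 / 0.02038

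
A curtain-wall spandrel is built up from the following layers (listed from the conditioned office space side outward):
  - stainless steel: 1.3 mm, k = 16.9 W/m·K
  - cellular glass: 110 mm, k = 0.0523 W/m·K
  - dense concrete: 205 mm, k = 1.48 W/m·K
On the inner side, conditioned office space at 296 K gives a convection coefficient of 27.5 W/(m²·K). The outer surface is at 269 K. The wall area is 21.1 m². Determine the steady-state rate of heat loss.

Using the resistance-network approach (series):
R_inner film = 1/(h_i·A) = 1/(27.5×21.1) = 0.001723 K/W
R_stainless steel = L/(kA) = 0.0013/(16.9×21.1) = 3.646×10^-6 K/W
R_cellular glass = L/(kA) = 0.11/(0.0523×21.1) = 0.09968 K/W
R_dense concrete = L/(kA) = 0.205/(1.48×21.1) = 0.006565 K/W
R_total = 0.108 K/W
Q = ΔT / R_total = 27 / 0.108

Q ≈ 250 W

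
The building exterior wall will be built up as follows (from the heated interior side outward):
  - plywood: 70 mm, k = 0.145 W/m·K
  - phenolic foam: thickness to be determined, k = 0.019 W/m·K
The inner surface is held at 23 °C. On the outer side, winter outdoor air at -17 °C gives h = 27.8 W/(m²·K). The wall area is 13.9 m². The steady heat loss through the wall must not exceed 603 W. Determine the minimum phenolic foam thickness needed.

L ≈ 7.66 mm

Treating each layer as a thermal resistance in series:
R_plywood = L/(kA) = 0.07/(0.145×13.9) = 0.03473 K/W
R_outer film = 1/(h_o·A) = 1/(27.8×13.9) = 0.002588 K/W
Sum of the known resistances R_other = 0.03732 K/W
Required total resistance R_tot = ΔT/Q_allow = 40/603 = 0.06633 K/W
R_phenolic foam = R_tot − R_other = 0.02902 K/W
L = R·k·A = 0.02902×0.019×13.9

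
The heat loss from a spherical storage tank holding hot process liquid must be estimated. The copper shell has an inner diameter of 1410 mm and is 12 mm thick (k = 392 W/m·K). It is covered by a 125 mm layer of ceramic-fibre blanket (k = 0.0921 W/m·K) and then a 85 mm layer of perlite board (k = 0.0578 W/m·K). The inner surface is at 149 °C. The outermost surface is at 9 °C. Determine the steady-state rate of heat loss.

Spherical conduction: R = (1/r_in − 1/r_out)/(4πk) per layer; series-sum.
R_copper shell = (1/0.705 − 1/0.717)/(4π×392) = 4.819×10^-6 K/W
R_ceramic-fibre blanket = (1/0.717 − 1/0.842)/(4π×0.0921) = 0.1789 K/W
R_perlite board = (1/0.842 − 1/0.927)/(4π×0.0578) = 0.1499 K/W
R_total = 0.3288 K/W
Q = ΔT/R_total = 140/0.3288

Q ≈ 426 W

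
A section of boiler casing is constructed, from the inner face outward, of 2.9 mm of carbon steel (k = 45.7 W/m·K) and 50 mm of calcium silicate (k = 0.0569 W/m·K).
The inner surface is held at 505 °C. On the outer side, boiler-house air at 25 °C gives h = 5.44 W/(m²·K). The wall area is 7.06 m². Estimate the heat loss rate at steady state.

Q ≈ 3190 W

Series thermal resistances:
R_carbon steel = L/(kA) = 0.0029/(45.7×7.06) = 8.988×10^-6 K/W
R_calcium silicate = L/(kA) = 0.05/(0.0569×7.06) = 0.1245 K/W
R_outer film = 1/(h_o·A) = 1/(5.44×7.06) = 0.02604 K/W
R_total = 0.1505 K/W
Q = ΔT / R_total = 480 / 0.1505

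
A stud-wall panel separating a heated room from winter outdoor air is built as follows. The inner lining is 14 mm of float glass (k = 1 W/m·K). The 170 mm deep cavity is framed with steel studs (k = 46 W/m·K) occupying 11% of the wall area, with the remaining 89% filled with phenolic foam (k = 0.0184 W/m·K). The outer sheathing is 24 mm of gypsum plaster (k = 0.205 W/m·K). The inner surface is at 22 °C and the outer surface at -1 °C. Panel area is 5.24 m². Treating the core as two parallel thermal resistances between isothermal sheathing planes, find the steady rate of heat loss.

Sheathing layers in series; stud and cavity paths in parallel between them.
R_inner = 0.014/(1×5.24) = 0.002672 K/W
R_stud  = 0.17/(46×0.11×5.24) = 0.006412 K/W
R_cav   = 0.17/(0.0184×0.89×5.24) = 1.981 K/W
1/R_core = 1/R_stud + 1/R_cav → R_core = 0.006391 K/W
R_outer = 0.024/(0.205×5.24) = 0.02234 K/W
R_total = 0.0314 K/W
Q = ΔT/R_total = 23/0.0314

Q ≈ 732 W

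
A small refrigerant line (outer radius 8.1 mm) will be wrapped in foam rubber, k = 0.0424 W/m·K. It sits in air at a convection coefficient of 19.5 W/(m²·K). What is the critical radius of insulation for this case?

r_cr ≈ 2.17 mm

For a cylinder r_cr = k/h = 0.0424/19.5
r_cr = 2.17 mm; since the bare radius (8.1 mm) is above r_cr, any added insulation will reduce heat loss.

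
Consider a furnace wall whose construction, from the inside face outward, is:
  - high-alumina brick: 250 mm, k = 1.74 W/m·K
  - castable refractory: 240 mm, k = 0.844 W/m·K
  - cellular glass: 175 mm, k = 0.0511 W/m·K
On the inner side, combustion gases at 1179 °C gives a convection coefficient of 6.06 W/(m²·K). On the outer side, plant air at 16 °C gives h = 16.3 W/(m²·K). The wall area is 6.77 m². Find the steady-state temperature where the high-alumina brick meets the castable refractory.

Thermal resistances in series:
R_inner film = 1/(h_i·A) = 1/(6.06×6.77) = 0.02437 K/W
R_high-alumina brick = L/(kA) = 0.25/(1.74×6.77) = 0.02122 K/W
R_castable refractory = L/(kA) = 0.24/(0.844×6.77) = 0.042 K/W
R_cellular glass = L/(kA) = 0.175/(0.0511×6.77) = 0.5059 K/W
R_outer film = 1/(h_o·A) = 1/(16.3×6.77) = 0.009062 K/W
R_total = 0.6025 K/W;  Q = ΔT/R_total = 1163/0.6025 = 1930 W
T_interface = T_inner − Q·ΣR(inner→interface) = 1179 − 1930×0.0456

T ≈ 1090 °C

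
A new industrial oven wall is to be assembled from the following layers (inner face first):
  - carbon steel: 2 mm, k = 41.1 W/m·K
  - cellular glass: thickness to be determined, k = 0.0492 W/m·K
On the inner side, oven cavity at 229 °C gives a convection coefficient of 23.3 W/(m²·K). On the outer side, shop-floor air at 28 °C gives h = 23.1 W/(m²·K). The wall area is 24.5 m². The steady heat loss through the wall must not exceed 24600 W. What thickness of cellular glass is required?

L ≈ 5.61 mm

Using the resistance-network approach (series):
R_inner film = 1/(h_i·A) = 1/(23.3×24.5) = 0.001752 K/W
R_carbon steel = L/(kA) = 0.002/(41.1×24.5) = 1.986×10^-6 K/W
R_outer film = 1/(h_o·A) = 1/(23.1×24.5) = 0.001767 K/W
Sum of the known resistances R_other = 0.003521 K/W
Required total resistance R_tot = ΔT/Q_allow = 201/24600 = 0.008171 K/W
R_cellular glass = R_tot − R_other = 0.00465 K/W
L = R·k·A = 0.00465×0.0492×24.5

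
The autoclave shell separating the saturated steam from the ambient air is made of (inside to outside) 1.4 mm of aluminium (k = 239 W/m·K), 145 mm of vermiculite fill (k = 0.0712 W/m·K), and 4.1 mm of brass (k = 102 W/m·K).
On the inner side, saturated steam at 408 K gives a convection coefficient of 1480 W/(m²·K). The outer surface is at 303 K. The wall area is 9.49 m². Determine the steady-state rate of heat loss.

Treating each layer as a thermal resistance in series:
R_inner film = 1/(h_i·A) = 1/(1480×9.49) = 7.12×10^-5 K/W
R_aluminium = L/(kA) = 0.0014/(239×9.49) = 6.173×10^-7 K/W
R_vermiculite fill = L/(kA) = 0.145/(0.0712×9.49) = 0.2146 K/W
R_brass = L/(kA) = 0.0041/(102×9.49) = 4.236×10^-6 K/W
R_total = 0.2147 K/W
Q = ΔT / R_total = 105 / 0.2147

Q ≈ 489 W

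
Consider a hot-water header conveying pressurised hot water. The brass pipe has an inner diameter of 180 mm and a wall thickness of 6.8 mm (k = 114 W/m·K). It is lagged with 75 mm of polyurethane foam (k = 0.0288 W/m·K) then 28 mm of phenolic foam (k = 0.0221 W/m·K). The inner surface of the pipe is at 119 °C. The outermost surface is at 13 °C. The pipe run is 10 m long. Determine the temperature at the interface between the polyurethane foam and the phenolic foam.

T ≈ 40.1 °C

Cylindrical conduction, so R = ln(r₂/r₁)/(2πkL) per layer, in series:
R_brass pipe wall = ln(96.8/90)/(2π×114×10) = 1.017×10^-5 K/W
R_polyurethane foam = ln(171.8/96.8)/(2π×0.0288×10) = 0.317 K/W
R_phenolic foam = ln(199.8/171.8)/(2π×0.0221×10) = 0.1087 K/W
R_total = 0.4258 K/W
Q = ΔT/R_total = 106/0.4258
Q = 249 W
T_interface = T_inner − Q·ΣR(inner→interface) = 119 − 249×0.317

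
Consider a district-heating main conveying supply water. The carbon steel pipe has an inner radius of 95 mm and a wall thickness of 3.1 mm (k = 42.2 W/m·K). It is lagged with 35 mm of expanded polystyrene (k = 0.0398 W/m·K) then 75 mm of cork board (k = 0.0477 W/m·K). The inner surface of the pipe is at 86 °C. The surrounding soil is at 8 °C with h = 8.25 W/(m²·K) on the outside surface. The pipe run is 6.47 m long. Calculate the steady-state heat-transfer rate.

Q ≈ 180 W

For a radial system each layer contributes R = ln(r_out/r_in)/(2πkL); films add R = 1/(hA).
R_carbon steel pipe wall = ln(98.1/95)/(2π×42.2×6.47) = 1.872×10^-5 K/W
R_expanded polystyrene = ln(133.1/98.1)/(2π×0.0398×6.47) = 0.1886 K/W
R_cork board = ln(208.1/133.1)/(2π×0.0477×6.47) = 0.2305 K/W
R_outer film = 1/(h_o·2πr_oL) = 1/(8.25×2π×0.2081×6.47) = 0.01433 K/W
R_total = 0.4334 K/W
Q = ΔT/R_total = 78/0.4334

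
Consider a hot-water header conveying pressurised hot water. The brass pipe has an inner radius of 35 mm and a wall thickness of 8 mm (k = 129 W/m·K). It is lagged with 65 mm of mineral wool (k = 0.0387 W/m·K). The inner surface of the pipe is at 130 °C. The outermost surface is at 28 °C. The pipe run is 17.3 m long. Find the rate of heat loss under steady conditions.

Q ≈ 466 W

Per-layer cylindrical resistances, series-summed:
R_brass pipe wall = ln(43/35)/(2π×129×17.3) = 1.468×10^-5 K/W
R_mineral wool = ln(108/43)/(2π×0.0387×17.3) = 0.2189 K/W
R_total = 0.2189 K/W
Q = ΔT/R_total = 102/0.2189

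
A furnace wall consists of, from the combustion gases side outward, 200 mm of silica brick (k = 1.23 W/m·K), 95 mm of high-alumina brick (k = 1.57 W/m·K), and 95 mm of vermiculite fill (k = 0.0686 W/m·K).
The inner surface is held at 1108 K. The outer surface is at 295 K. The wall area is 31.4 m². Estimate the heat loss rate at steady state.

Q ≈ 15900 W

Treating each layer as a thermal resistance in series:
R_silica brick = L/(kA) = 0.2/(1.23×31.4) = 0.005178 K/W
R_high-alumina brick = L/(kA) = 0.095/(1.57×31.4) = 0.001927 K/W
R_vermiculite fill = L/(kA) = 0.095/(0.0686×31.4) = 0.0441 K/W
R_total = 0.05121 K/W
Q = ΔT / R_total = 813 / 0.05121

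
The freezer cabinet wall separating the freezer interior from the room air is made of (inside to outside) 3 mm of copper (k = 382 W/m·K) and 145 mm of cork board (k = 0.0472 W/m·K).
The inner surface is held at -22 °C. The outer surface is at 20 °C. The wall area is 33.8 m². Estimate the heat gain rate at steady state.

Q ≈ 462 W

Using the resistance-network approach (series):
R_copper = L/(kA) = 0.003/(382×33.8) = 2.323×10^-7 K/W
R_cork board = L/(kA) = 0.145/(0.0472×33.8) = 0.09089 K/W
R_total = 0.09089 K/W
Q = ΔT / R_total = 42 / 0.09089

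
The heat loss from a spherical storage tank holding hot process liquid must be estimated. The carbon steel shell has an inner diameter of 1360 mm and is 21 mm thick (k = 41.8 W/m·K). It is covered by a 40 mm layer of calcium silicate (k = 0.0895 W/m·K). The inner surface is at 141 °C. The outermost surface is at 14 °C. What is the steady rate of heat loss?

Spherical conduction: R = (1/r_in − 1/r_out)/(4πk) per layer; series-sum.
R_carbon steel shell = (1/0.68 − 1/0.701)/(4π×41.8) = 8.387×10^-5 K/W
R_calcium silicate = (1/0.701 − 1/0.741)/(4π×0.0895) = 0.06847 K/W
R_total = 0.06855 K/W
Q = ΔT/R_total = 127/0.06855

Q ≈ 1850 W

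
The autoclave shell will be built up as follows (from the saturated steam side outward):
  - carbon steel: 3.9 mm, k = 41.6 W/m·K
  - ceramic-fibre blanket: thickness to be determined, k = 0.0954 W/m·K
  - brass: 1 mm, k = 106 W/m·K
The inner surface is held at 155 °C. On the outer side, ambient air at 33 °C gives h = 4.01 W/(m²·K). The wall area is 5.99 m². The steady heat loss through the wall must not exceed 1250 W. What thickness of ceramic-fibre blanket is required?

Using the resistance-network approach (series):
R_carbon steel = L/(kA) = 0.0039/(41.6×5.99) = 1.565×10^-5 K/W
R_brass = L/(kA) = 0.001/(106×5.99) = 1.575×10^-6 K/W
R_outer film = 1/(h_o·A) = 1/(4.01×5.99) = 0.04163 K/W
Sum of the known resistances R_other = 0.04165 K/W
Required total resistance R_tot = ΔT/Q_allow = 122/1250 = 0.0976 K/W
R_ceramic-fibre blanket = R_tot − R_other = 0.05595 K/W
L = R·k·A = 0.05595×0.0954×5.99

L ≈ 32 mm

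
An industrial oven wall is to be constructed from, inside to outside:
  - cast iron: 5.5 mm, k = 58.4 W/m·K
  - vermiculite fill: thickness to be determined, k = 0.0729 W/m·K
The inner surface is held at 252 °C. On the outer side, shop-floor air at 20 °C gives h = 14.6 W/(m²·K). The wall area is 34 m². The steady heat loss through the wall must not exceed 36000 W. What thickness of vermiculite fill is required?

L ≈ 11 mm

Treating each layer as a thermal resistance in series:
R_cast iron = L/(kA) = 0.0055/(58.4×34) = 2.77×10^-6 K/W
R_outer film = 1/(h_o·A) = 1/(14.6×34) = 0.002015 K/W
Sum of the known resistances R_other = 0.002017 K/W
Required total resistance R_tot = ΔT/Q_allow = 232/36000 = 0.006444 K/W
R_vermiculite fill = R_tot − R_other = 0.004427 K/W
L = R·k·A = 0.004427×0.0729×34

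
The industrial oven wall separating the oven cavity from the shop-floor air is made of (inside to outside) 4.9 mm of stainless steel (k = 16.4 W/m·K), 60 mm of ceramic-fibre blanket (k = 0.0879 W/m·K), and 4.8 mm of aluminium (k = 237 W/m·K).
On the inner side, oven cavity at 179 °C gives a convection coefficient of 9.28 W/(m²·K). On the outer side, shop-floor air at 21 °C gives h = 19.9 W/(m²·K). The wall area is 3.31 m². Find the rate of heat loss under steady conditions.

Series thermal resistances:
R_inner film = 1/(h_i·A) = 1/(9.28×3.31) = 0.03256 K/W
R_stainless steel = L/(kA) = 0.0049/(16.4×3.31) = 9.027×10^-5 K/W
R_ceramic-fibre blanket = L/(kA) = 0.06/(0.0879×3.31) = 0.2062 K/W
R_aluminium = L/(kA) = 0.0048/(237×3.31) = 6.119×10^-6 K/W
R_outer film = 1/(h_o·A) = 1/(19.9×3.31) = 0.01518 K/W
R_total = 0.2541 K/W
Q = ΔT / R_total = 158 / 0.2541

Q ≈ 622 W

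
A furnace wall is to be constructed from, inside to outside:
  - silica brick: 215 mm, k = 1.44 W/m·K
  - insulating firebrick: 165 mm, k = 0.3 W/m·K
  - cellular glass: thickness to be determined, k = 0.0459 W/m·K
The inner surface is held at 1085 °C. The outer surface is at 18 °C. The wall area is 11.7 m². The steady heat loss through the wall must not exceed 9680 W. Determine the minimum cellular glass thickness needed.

L ≈ 27.1 mm

Thermal resistances in series:
R_silica brick = L/(kA) = 0.215/(1.44×11.7) = 0.01276 K/W
R_insulating firebrick = L/(kA) = 0.165/(0.3×11.7) = 0.04701 K/W
Sum of the known resistances R_other = 0.05977 K/W
Required total resistance R_tot = ΔT/Q_allow = 1067/9680 = 0.1102 K/W
R_cellular glass = R_tot − R_other = 0.05046 K/W
L = R·k·A = 0.05046×0.0459×11.7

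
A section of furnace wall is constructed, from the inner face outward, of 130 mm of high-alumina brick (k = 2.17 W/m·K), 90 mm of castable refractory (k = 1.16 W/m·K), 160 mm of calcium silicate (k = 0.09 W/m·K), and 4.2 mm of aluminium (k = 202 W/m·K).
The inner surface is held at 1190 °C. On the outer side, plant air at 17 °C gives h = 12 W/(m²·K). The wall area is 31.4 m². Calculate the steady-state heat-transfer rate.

Series thermal resistances:
R_high-alumina brick = L/(kA) = 0.13/(2.17×31.4) = 0.001908 K/W
R_castable refractory = L/(kA) = 0.09/(1.16×31.4) = 0.002471 K/W
R_calcium silicate = L/(kA) = 0.16/(0.09×31.4) = 0.05662 K/W
R_aluminium = L/(kA) = 0.0042/(202×31.4) = 6.622×10^-7 K/W
R_outer film = 1/(h_o·A) = 1/(12×31.4) = 0.002654 K/W
R_total = 0.06365 K/W
Q = ΔT / R_total = 1173 / 0.06365

Q ≈ 18400 W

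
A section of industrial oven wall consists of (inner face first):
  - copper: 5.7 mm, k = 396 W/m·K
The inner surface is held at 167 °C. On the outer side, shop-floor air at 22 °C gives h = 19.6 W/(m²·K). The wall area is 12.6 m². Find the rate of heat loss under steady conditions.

Q ≈ 35800 W

Model the wall as resistances in series:
R_copper = L/(kA) = 0.0057/(396×12.6) = 1.142×10^-6 K/W
R_outer film = 1/(h_o·A) = 1/(19.6×12.6) = 0.004049 K/W
R_total = 0.00405 K/W
Q = ΔT / R_total = 145 / 0.00405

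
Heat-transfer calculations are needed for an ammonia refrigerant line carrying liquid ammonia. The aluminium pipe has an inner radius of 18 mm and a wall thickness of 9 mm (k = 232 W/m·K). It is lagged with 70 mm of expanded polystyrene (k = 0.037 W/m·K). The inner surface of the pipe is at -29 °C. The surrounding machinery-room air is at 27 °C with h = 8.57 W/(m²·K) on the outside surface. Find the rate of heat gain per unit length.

q′ ≈ 9.84 W/m

Treating each annulus and film as a series resistance:
R_aluminium pipe wall = ln(27/18)/(2π×232×1) = 2.782×10^-4 K/W
R_expanded polystyrene = ln(97/27)/(2π×0.037×1) = 5.501 K/W
R_outer film = 1/(h_o·2πr_oL) = 1/(8.57×2π×0.097×1) = 0.1915 K/W
R_total = 5.693 K/W
Q = ΔT/R_total = 56/5.693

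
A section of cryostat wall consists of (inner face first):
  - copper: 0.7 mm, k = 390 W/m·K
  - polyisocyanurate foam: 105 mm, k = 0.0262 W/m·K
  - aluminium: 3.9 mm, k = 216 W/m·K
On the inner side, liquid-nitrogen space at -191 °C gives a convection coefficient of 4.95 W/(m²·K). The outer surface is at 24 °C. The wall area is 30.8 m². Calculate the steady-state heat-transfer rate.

Q ≈ 1570 W

Model the wall as resistances in series:
R_inner film = 1/(h_i·A) = 1/(4.95×30.8) = 0.006559 K/W
R_copper = L/(kA) = 0.0007/(390×30.8) = 5.828×10^-8 K/W
R_polyisocyanurate foam = L/(kA) = 0.105/(0.0262×30.8) = 0.1301 K/W
R_aluminium = L/(kA) = 0.0039/(216×30.8) = 5.862×10^-7 K/W
R_total = 0.1367 K/W
Q = ΔT / R_total = 215 / 0.1367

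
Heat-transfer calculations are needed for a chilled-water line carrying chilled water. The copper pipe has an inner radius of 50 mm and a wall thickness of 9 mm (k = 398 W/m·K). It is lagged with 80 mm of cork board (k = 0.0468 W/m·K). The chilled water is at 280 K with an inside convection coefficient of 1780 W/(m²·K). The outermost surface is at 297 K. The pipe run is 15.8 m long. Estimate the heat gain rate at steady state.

Q ≈ 92.1 W

For a radial system each layer contributes R = ln(r_out/r_in)/(2πkL); films add R = 1/(hA).
R_inner film = 1/(h_i·2πr₁L) = 1/(1780×2π×0.05×15.8) = 1.132×10^-4 K/W
R_copper pipe wall = ln(59/50)/(2π×398×15.8) = 4.189×10^-6 K/W
R_cork board = ln(139/59)/(2π×0.0468×15.8) = 0.1844 K/W
R_total = 0.1846 K/W
Q = ΔT/R_total = 17/0.1846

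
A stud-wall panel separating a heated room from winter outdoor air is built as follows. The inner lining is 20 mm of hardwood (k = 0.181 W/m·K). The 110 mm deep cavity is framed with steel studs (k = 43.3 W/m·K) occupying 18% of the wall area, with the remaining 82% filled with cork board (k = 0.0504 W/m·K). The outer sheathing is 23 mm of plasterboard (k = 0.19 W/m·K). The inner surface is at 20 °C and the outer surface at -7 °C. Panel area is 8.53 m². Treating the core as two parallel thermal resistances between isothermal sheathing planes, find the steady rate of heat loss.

Sheathing layers in series; stud and cavity paths in parallel between them.
R_inner = 0.02/(0.181×8.53) = 0.01295 K/W
R_stud  = 0.11/(43.3×0.18×8.53) = 0.001655 K/W
R_cav   = 0.11/(0.0504×0.82×8.53) = 0.312 K/W
1/R_core = 1/R_stud + 1/R_cav → R_core = 0.001646 K/W
R_outer = 0.023/(0.19×8.53) = 0.01419 K/W
R_total = 0.02879 K/W
Q = ΔT/R_total = 27/0.02879

Q ≈ 938 W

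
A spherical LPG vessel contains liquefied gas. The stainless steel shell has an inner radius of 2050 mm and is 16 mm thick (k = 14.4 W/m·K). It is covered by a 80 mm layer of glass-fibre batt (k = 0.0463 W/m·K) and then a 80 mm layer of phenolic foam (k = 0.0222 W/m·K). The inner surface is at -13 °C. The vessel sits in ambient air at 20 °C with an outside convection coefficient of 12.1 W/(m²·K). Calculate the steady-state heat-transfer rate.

Spherical conduction: R = (1/r_in − 1/r_out)/(4πk) per layer; series-sum.
R_stainless steel shell = (1/2.05 − 1/2.066)/(4π×14.4) = 2.088×10^-5 K/W
R_glass-fibre batt = (1/2.066 − 1/2.146)/(4π×0.0463) = 0.03101 K/W
R_phenolic foam = (1/2.146 − 1/2.226)/(4π×0.0222) = 0.06003 K/W
R_outer film = 1/(h·4πr_o²) = 1/(12.1×4π×2.226²) = 0.001327 K/W
R_total = 0.09239 K/W
Q = ΔT/R_total = 33/0.09239

Q ≈ 357 W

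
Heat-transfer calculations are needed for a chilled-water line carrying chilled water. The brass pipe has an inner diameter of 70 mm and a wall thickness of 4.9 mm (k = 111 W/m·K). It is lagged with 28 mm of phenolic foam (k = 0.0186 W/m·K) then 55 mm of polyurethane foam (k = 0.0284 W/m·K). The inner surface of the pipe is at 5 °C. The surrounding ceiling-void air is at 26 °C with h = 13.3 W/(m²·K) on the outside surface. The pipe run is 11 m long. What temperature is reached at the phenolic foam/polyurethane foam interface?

Per-layer cylindrical resistances, series-summed:
R_brass pipe wall = ln(39.9/35)/(2π×111×11) = 1.708×10^-5 K/W
R_phenolic foam = ln(67.9/39.9)/(2π×0.0186×11) = 0.4136 K/W
R_polyurethane foam = ln(122.9/67.9)/(2π×0.0284×11) = 0.3023 K/W
R_outer film = 1/(h_o·2πr_oL) = 1/(13.3×2π×0.1229×11) = 0.008852 K/W
R_total = 0.7247 K/W
Q = ΔT/R_total = 21/0.7247
Q = 29 W
T_interface = T_inner + Q·ΣR(inner→interface) = 5 + 29×0.4136

T ≈ 17 °C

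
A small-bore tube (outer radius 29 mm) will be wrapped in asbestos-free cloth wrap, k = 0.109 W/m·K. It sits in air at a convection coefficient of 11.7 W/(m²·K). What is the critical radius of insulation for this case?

For a cylinder r_cr = k/h = 0.109/11.7
r_cr = 9.32 mm; since the bare radius (29 mm) is above r_cr, any added insulation will reduce heat loss.

r_cr ≈ 9.32 mm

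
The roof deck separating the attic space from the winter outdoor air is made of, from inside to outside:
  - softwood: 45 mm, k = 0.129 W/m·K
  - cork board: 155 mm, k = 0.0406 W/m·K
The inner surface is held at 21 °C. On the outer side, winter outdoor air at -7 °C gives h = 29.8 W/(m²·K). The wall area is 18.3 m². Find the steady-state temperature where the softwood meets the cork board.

Thermal resistances in series:
R_softwood = L/(kA) = 0.045/(0.129×18.3) = 0.01906 K/W
R_cork board = L/(kA) = 0.155/(0.0406×18.3) = 0.2086 K/W
R_outer film = 1/(h_o·A) = 1/(29.8×18.3) = 0.001834 K/W
R_total = 0.2295 K/W;  Q = ΔT/R_total = 28/0.2295 = 122 W
T_interface = T_inner − Q·ΣR(inner→interface) = 21 − 122×0.01906

T ≈ 18.7 °C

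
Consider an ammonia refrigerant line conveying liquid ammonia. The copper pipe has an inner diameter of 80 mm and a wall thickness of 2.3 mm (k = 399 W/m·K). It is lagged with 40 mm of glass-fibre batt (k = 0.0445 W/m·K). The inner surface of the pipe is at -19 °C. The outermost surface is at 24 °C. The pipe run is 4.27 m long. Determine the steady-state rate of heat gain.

Radial resistances (cylindrical: R_cond = ln(r_o/r_i)/(2πkL), R_conv = 1/(h·2πrL)):
R_copper pipe wall = ln(42.3/40)/(2π×399×4.27) = 5.223×10^-6 K/W
R_glass-fibre batt = ln(82.3/42.3)/(2π×0.0445×4.27) = 0.5575 K/W
R_total = 0.5575 K/W
Q = ΔT/R_total = 43/0.5575

Q ≈ 77.1 W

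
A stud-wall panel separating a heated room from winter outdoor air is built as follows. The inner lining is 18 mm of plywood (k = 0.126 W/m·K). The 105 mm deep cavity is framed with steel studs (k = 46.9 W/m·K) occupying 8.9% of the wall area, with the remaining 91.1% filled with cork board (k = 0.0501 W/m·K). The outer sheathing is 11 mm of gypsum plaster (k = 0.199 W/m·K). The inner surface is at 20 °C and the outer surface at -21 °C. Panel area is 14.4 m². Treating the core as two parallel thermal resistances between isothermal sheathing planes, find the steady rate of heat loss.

Q ≈ 2650 W

Sheathing layers in series; stud and cavity paths in parallel between them.
R_inner = 0.018/(0.126×14.4) = 0.009921 K/W
R_stud  = 0.105/(46.9×0.089×14.4) = 0.001747 K/W
R_cav   = 0.105/(0.0501×0.911×14.4) = 0.1598 K/W
1/R_core = 1/R_stud + 1/R_cav → R_core = 0.001728 K/W
R_outer = 0.011/(0.199×14.4) = 0.003839 K/W
R_total = 0.01549 K/W
Q = ΔT/R_total = 41/0.01549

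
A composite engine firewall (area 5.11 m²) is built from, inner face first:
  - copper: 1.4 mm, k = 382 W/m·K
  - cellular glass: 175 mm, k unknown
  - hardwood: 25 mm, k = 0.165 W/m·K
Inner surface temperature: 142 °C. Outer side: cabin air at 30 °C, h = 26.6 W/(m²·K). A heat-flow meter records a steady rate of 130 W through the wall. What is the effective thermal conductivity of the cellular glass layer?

k ≈ 0.0415 W/(m·K)

Treating each layer as a thermal resistance in series:
R_copper = L/(kA) = 0.0014/(382×5.11) = 7.172×10^-7 K/W
R_hardwood = L/(kA) = 0.025/(0.165×5.11) = 0.02965 K/W
R_outer film = 1/(h_o·A) = 1/(26.6×5.11) = 0.007357 K/W
Sum of known resistances R_other = 0.03701 K/W
Total R = ΔT/Q = 112/130 = 0.8615 K/W
R_cellular glass = R_total − R_other = 0.8245 K/W
k = L/(R·A) = 0.175/(0.8245×5.11)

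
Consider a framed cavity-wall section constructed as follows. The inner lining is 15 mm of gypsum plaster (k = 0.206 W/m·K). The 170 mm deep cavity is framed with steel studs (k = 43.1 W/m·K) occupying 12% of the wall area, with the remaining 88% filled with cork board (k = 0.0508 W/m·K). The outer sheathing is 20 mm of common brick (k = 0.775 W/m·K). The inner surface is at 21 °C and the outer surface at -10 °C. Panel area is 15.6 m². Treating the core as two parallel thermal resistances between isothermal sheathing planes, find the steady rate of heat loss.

Q ≈ 3690 W

Sheathing layers in series; stud and cavity paths in parallel between them.
R_inner = 0.015/(0.206×15.6) = 0.004668 K/W
R_stud  = 0.17/(43.1×0.12×15.6) = 0.002107 K/W
R_cav   = 0.17/(0.0508×0.88×15.6) = 0.2438 K/W
1/R_core = 1/R_stud + 1/R_cav → R_core = 0.002089 K/W
R_outer = 0.02/(0.775×15.6) = 0.001654 K/W
R_total = 0.008411 K/W
Q = ΔT/R_total = 31/0.008411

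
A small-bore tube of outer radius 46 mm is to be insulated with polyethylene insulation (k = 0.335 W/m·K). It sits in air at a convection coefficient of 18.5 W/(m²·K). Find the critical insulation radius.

r_cr ≈ 18.1 mm

For a cylinder r_cr = k/h = 0.335/18.5
r_cr = 18.1 mm; since the bare radius (46 mm) is above r_cr, any added insulation will reduce heat loss.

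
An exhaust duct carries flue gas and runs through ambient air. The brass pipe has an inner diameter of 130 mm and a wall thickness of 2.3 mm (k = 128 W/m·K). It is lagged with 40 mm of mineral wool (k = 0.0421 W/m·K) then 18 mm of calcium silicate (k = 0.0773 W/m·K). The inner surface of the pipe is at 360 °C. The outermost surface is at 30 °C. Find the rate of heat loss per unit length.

Per-layer cylindrical resistances, series-summed:
R_brass pipe wall = ln(67.3/65)/(2π×128×1) = 4.324×10^-5 K/W
R_mineral wool = ln(107.3/67.3)/(2π×0.0421×1) = 1.763 K/W
R_calcium silicate = ln(125.3/107.3)/(2π×0.0773×1) = 0.3193 K/W
R_total = 2.083 K/W
Q = ΔT/R_total = 330/2.083

q′ ≈ 158 W/m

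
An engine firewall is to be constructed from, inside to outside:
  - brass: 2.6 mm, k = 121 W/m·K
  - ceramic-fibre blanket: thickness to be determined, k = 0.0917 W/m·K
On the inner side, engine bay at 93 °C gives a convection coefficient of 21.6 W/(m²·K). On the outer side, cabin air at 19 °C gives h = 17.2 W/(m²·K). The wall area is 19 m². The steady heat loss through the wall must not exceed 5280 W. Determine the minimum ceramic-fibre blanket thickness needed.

Using the resistance-network approach (series):
R_inner film = 1/(h_i·A) = 1/(21.6×19) = 0.002437 K/W
R_brass = L/(kA) = 0.0026/(121×19) = 1.131×10^-6 K/W
R_outer film = 1/(h_o·A) = 1/(17.2×19) = 0.00306 K/W
Sum of the known resistances R_other = 0.005498 K/W
Required total resistance R_tot = ΔT/Q_allow = 74/5280 = 0.01402 K/W
R_ceramic-fibre blanket = R_tot − R_other = 0.008517 K/W
L = R·k·A = 0.008517×0.0917×19

L ≈ 14.8 mm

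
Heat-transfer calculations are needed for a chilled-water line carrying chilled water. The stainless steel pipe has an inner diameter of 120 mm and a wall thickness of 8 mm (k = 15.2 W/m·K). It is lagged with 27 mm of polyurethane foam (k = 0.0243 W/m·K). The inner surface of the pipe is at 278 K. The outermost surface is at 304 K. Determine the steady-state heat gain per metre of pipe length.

q′ ≈ 11.9 W/m

Per-layer cylindrical resistances, series-summed:
R_stainless steel pipe wall = ln(68/60)/(2π×15.2×1) = 0.001311 K/W
R_polyurethane foam = ln(95/68)/(2π×0.0243×1) = 2.19 K/W
R_total = 2.191 K/W
Q = ΔT/R_total = 26/2.191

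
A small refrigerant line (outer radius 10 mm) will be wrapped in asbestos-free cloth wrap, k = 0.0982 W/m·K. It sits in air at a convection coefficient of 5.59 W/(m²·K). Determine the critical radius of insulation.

For a cylinder r_cr = k/h = 0.0982/5.59
r_cr = 17.6 mm; since the bare radius (10 mm) is below r_cr, adding a thin layer of insulation will *increase* heat loss.

r_cr ≈ 17.6 mm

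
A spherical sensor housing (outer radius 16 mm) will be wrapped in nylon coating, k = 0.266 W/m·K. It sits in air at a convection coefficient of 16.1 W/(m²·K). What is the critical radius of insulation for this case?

For a sphere r_cr = 2k/h = 2×0.266/16.1
r_cr = 33 mm; since the bare radius (16 mm) is below r_cr, adding a thin layer of insulation will *increase* heat loss.

r_cr ≈ 33 mm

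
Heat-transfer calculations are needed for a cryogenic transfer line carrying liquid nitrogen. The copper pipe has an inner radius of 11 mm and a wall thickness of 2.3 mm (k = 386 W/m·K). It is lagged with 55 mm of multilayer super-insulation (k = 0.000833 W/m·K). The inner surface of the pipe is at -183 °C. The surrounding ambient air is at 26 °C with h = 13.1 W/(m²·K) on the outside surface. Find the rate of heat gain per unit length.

q′ ≈ 0.668 W/m

Per-layer cylindrical resistances, series-summed:
R_copper pipe wall = ln(13.3/11)/(2π×386×1) = 7.829×10^-5 K/W
R_multilayer super-insulation = ln(68.3/13.3)/(2π×0.000833×1) = 312.6 K/W
R_outer film = 1/(h_o·2πr_oL) = 1/(13.1×2π×0.0683×1) = 0.1779 K/W
R_total = 312.8 K/W
Q = ΔT/R_total = 209/312.8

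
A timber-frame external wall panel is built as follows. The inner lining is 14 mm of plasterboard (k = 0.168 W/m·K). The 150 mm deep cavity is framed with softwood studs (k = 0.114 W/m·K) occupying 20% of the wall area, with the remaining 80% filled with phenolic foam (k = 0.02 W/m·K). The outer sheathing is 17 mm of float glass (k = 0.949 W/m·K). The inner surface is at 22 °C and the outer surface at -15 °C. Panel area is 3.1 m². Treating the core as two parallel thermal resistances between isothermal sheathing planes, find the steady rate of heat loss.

Q ≈ 28.9 W

Sheathing layers in series; stud and cavity paths in parallel between them.
R_inner = 0.014/(0.168×3.1) = 0.02688 K/W
R_stud  = 0.15/(0.114×0.2×3.1) = 2.122 K/W
R_cav   = 0.15/(0.02×0.8×3.1) = 3.024 K/W
1/R_core = 1/R_stud + 1/R_cav → R_core = 1.247 K/W
R_outer = 0.017/(0.949×3.1) = 0.005779 K/W
R_total = 1.28 K/W
Q = ΔT/R_total = 37/1.28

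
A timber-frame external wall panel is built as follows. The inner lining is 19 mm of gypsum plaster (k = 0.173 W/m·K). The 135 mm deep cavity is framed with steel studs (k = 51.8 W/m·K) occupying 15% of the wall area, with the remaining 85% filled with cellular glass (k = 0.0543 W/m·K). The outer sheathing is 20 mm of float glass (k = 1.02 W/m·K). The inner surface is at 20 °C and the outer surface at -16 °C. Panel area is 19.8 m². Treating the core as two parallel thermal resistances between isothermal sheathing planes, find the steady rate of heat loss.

Q ≈ 4860 W

Sheathing layers in series; stud and cavity paths in parallel between them.
R_inner = 0.019/(0.173×19.8) = 0.005547 K/W
R_stud  = 0.135/(51.8×0.15×19.8) = 8.775×10^-4 K/W
R_cav   = 0.135/(0.0543×0.85×19.8) = 0.1477 K/W
1/R_core = 1/R_stud + 1/R_cav → R_core = 8.723×10^-4 K/W
R_outer = 0.02/(1.02×19.8) = 9.903×10^-4 K/W
R_total = 0.007409 K/W
Q = ΔT/R_total = 36/0.007409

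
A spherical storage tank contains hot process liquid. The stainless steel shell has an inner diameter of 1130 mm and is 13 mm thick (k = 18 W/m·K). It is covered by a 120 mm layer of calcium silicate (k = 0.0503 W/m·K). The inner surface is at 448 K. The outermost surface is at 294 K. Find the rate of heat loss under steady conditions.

Q ≈ 327 W

Spherical conduction: R = (1/r_in − 1/r_out)/(4πk) per layer; series-sum.
R_stainless steel shell = (1/0.565 − 1/0.578)/(4π×18) = 1.76×10^-4 K/W
R_calcium silicate = (1/0.578 − 1/0.698)/(4π×0.0503) = 0.4706 K/W
R_total = 0.4707 K/W
Q = ΔT/R_total = 154/0.4707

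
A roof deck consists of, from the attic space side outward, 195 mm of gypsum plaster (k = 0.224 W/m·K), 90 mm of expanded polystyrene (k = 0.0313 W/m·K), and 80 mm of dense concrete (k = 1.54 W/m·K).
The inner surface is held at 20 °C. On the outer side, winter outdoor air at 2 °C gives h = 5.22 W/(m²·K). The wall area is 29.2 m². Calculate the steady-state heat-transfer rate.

Series thermal resistances:
R_gypsum plaster = L/(kA) = 0.195/(0.224×29.2) = 0.02981 K/W
R_expanded polystyrene = L/(kA) = 0.09/(0.0313×29.2) = 0.09847 K/W
R_dense concrete = L/(kA) = 0.08/(1.54×29.2) = 0.001779 K/W
R_outer film = 1/(h_o·A) = 1/(5.22×29.2) = 0.006561 K/W
R_total = 0.1366 K/W
Q = ΔT / R_total = 18 / 0.1366

Q ≈ 132 W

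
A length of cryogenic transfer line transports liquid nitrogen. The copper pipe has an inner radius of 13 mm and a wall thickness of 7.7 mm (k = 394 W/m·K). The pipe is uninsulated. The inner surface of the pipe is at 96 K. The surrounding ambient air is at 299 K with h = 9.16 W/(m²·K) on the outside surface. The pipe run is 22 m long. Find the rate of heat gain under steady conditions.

Q ≈ 5320 W

Cylindrical conduction, so R = ln(r₂/r₁)/(2πkL) per layer, in series:
R_copper pipe wall = ln(20.7/13)/(2π×394×22) = 8.541×10^-6 K/W
R_outer film = 1/(h_o·2πr_oL) = 1/(9.16×2π×0.0207×22) = 0.03815 K/W
R_total = 0.03816 K/W
Q = ΔT/R_total = 203/0.03816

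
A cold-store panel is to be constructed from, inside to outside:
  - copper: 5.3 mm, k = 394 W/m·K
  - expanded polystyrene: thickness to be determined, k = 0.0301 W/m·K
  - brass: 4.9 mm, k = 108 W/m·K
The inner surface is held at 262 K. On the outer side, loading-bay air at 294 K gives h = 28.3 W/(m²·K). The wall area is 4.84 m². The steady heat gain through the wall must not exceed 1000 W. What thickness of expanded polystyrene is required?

L ≈ 3.6 mm

Using the resistance-network approach (series):
R_copper = L/(kA) = 0.0053/(394×4.84) = 2.779×10^-6 K/W
R_brass = L/(kA) = 0.0049/(108×4.84) = 9.374×10^-6 K/W
R_outer film = 1/(h_o·A) = 1/(28.3×4.84) = 0.007301 K/W
Sum of the known resistances R_other = 0.007313 K/W
Required total resistance R_tot = ΔT/Q_allow = 32/1000 = 0.032 K/W
R_expanded polystyrene = R_tot − R_other = 0.02469 K/W
L = R·k·A = 0.02469×0.0301×4.84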